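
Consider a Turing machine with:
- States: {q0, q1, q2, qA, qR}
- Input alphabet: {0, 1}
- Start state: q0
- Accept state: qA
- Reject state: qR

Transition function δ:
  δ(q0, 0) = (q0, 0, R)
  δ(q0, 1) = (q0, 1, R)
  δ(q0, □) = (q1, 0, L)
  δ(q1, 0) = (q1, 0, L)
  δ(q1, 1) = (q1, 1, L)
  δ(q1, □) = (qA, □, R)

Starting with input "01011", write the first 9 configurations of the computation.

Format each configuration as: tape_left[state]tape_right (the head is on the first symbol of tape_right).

Transitions applied:
Step 1: δ(q0, 0) = (q0, 0, R)
Step 2: δ(q0, 1) = (q0, 1, R)
Step 3: δ(q0, 0) = (q0, 0, R)
Step 4: δ(q0, 1) = (q0, 1, R)
Step 5: δ(q0, 1) = (q0, 1, R)
Step 6: δ(q0, □) = (q1, 0, L)
Step 7: δ(q1, 1) = (q1, 1, L)
Step 8: δ(q1, 1) = (q1, 1, L)

The first 9 configurations are:
[q0]01011 ⊢ 0[q0]1011 ⊢ 01[q0]011 ⊢ 010[q0]11 ⊢ 0101[q0]1 ⊢ 01011[q0]□ ⊢ 0101[q1]10 ⊢ 010[q1]110 ⊢ 01[q1]0110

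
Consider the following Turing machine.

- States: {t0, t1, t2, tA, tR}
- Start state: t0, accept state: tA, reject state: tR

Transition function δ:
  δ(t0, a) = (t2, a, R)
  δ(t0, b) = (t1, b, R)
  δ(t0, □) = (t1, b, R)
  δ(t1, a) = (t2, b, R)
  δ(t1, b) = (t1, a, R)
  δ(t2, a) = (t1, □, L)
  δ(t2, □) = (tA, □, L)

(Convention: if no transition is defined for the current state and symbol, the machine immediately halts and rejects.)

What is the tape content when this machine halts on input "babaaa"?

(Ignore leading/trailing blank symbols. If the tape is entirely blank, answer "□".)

Execution trace:
Initial: [t0]babaaa
Step 1: δ(t0, b) = (t1, b, R) → b[t1]abaaa
Step 2: δ(t1, a) = (t2, b, R) → bb[t2]baaa

No transition is defined for δ(t2, b). By convention the machine halts and rejects.

Final tape (ignoring leading/trailing blanks): bbbaaa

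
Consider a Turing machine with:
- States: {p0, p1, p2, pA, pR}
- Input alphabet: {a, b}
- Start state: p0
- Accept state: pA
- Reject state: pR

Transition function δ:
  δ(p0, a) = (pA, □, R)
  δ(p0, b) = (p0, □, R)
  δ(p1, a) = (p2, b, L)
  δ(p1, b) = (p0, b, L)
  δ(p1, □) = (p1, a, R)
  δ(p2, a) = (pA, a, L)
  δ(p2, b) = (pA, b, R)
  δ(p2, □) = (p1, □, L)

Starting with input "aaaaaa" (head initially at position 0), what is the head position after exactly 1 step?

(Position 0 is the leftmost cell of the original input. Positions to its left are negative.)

Execution trace (head position shown):
Step 0: [p0]aaaaaa  (head at position 0)
Step 1: move right → □[pA]aaaaa  (head at position 1)

After 1 step, the head is at position 1.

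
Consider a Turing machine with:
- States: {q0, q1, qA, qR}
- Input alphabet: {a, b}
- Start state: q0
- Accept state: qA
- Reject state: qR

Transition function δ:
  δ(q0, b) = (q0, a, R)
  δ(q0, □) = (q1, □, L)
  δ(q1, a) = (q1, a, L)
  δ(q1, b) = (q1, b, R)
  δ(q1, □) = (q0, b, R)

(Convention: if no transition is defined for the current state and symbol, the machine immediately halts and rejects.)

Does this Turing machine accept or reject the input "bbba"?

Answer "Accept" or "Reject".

Execution trace:
Initial: [q0]bbba
Step 1: δ(q0, b) = (q0, a, R) → a[q0]bba
Step 2: δ(q0, b) = (q0, a, R) → aa[q0]ba
Step 3: δ(q0, b) = (q0, a, R) → aaa[q0]a

No transition is defined for δ(q0, a). By convention the machine halts and rejects.

Answer: Reject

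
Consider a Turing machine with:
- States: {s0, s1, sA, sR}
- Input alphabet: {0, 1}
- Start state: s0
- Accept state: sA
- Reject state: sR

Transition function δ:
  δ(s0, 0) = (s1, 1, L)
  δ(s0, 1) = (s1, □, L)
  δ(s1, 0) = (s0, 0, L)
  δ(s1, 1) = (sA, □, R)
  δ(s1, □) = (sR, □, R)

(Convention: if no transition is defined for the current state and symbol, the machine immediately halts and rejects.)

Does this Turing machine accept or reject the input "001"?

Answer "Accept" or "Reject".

Execution trace:
Initial: [s0]001
Step 1: δ(s0, 0) = (s1, 1, L) → [s1]□101
Step 2: δ(s1, □) = (sR, □, R) → □[sR]101

The machine reaches the reject state sR and halts.

Answer: Reject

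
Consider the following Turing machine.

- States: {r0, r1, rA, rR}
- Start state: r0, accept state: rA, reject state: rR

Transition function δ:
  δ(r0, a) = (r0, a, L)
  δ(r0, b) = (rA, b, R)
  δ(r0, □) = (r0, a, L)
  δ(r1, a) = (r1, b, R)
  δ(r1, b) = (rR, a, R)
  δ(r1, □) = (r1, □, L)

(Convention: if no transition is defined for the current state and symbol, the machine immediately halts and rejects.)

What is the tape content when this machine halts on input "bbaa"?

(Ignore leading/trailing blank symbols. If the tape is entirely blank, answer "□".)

Execution trace:
Initial: [r0]bbaa
Step 1: δ(r0, b) = (rA, b, R) → b[rA]baa

The machine reaches the accept state rA and halts.

Final tape (ignoring leading/trailing blanks): bbaa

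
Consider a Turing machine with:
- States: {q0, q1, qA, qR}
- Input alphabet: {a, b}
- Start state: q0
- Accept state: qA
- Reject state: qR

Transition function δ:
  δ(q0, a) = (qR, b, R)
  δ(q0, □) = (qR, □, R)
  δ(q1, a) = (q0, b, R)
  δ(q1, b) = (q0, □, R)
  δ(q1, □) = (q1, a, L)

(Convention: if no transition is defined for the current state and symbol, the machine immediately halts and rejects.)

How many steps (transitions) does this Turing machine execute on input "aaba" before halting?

Execution trace:
Initial: [q0]aaba
Step 1: δ(q0, a) = (qR, b, R) → b[qR]aba

The machine reaches the reject state qR and halts.

The machine executed 1 step before halting.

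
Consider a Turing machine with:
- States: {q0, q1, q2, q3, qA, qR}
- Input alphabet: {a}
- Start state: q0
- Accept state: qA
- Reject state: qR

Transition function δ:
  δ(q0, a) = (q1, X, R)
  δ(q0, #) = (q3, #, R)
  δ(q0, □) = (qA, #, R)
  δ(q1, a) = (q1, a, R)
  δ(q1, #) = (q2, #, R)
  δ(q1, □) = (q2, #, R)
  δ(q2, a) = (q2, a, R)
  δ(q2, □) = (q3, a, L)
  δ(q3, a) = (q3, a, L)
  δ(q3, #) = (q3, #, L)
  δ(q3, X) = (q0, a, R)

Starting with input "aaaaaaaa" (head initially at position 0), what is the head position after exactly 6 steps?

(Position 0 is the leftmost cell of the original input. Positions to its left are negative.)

Execution trace (head position shown):
Step 0: [q0]aaaaaaaa  (head at position 0)
Step 1: move right → X[q1]aaaaaaa  (head at position 1)
Step 2: move right → Xa[q1]aaaaaa  (head at position 2)
Step 3: move right → Xaa[q1]aaaaa  (head at position 3)
Step 4: move right → Xaaa[q1]aaaa  (head at position 4)
Step 5: move right → Xaaaa[q1]aaa  (head at position 5)
Step 6: move right → Xaaaaa[q1]aa  (head at position 6)

After 6 steps, the head is at position 6.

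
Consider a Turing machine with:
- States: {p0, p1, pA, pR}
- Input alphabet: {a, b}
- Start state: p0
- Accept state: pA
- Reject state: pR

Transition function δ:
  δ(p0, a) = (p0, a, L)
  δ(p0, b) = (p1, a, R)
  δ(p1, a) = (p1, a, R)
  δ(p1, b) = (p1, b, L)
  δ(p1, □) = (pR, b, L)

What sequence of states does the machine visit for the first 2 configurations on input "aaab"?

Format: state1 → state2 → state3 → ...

Execution trace:
Initial: [p0]aaab
Step 1: δ(p0, a) = (p0, a, L) → [p0]□aaab

No transition is defined for δ(p0, □). By convention the machine halts and rejects.

State sequence: p0 → p0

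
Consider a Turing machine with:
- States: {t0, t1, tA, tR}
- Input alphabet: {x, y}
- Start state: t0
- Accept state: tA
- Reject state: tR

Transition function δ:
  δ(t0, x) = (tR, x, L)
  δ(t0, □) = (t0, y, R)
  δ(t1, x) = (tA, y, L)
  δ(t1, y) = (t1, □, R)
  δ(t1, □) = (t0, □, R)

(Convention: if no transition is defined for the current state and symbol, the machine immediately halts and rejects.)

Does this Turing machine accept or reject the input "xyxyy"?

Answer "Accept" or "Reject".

Execution trace:
Initial: [t0]xyxyy
Step 1: δ(t0, x) = (tR, x, L) → [tR]□xyxyy

The machine reaches the reject state tR and halts.

Answer: Reject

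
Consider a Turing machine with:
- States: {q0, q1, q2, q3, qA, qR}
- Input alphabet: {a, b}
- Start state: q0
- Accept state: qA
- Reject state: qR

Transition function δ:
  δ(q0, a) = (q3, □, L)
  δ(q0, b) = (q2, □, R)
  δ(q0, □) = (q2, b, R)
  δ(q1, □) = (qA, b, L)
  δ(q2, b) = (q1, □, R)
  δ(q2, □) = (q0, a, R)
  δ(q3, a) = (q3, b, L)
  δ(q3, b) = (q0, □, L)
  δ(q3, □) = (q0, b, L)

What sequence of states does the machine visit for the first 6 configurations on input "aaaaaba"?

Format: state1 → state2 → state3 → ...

Execution trace:
Initial: [q0]aaaaaba
Step 1: δ(q0, a) = (q3, □, L) → [q3]□□aaaaba
Step 2: δ(q3, □) = (q0, b, L) → [q0]□b□aaaaba
Step 3: δ(q0, □) = (q2, b, R) → b[q2]b□aaaaba
Step 4: δ(q2, b) = (q1, □, R) → b□[q1]□aaaaba
Step 5: δ(q1, □) = (qA, b, L) → b[qA]□baaaaba

The machine reaches the accept state qA and halts.

State sequence: q0 → q3 → q0 → q2 → q1 → qA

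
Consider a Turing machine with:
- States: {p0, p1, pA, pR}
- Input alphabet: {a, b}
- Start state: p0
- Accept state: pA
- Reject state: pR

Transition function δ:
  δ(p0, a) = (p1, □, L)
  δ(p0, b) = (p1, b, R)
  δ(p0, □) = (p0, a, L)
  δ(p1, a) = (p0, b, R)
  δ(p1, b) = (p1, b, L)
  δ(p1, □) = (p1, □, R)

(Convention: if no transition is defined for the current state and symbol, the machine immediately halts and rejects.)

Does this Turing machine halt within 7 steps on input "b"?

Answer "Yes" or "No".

Execution trace:
Initial: [p0]b
Step 1: δ(p0, b) = (p1, b, R) → b[p1]□
Step 2: δ(p1, □) = (p1, □, R) → b□[p1]□
Step 3: δ(p1, □) = (p1, □, R) → b□□[p1]□
Step 4: δ(p1, □) = (p1, □, R) → b□□□[p1]□
Step 5: δ(p1, □) = (p1, □, R) → b□□□□[p1]□
Step 6: δ(p1, □) = (p1, □, R) → b□□□□□[p1]□
Step 7: δ(p1, □) = (p1, □, R) → b□□□□□□[p1]□

The machine has not reached a halting state after 7 steps.
The machine did not halt within the 7-step bound.

Answer: No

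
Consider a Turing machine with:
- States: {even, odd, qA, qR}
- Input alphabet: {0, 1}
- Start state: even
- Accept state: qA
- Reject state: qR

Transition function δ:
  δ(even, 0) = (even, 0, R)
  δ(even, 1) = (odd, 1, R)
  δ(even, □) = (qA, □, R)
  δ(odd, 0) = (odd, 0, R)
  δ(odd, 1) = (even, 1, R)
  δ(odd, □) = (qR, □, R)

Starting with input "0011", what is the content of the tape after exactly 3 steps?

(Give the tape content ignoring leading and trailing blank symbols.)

Execution trace:
Initial: [even]0011
Step 1: δ(even, 0) = (even, 0, R) → 0[even]011
Step 2: δ(even, 0) = (even, 0, R) → 00[even]11
Step 3: δ(even, 1) = (odd, 1, R) → 001[odd]1

After 3 steps, the tape (ignoring leading/trailing blanks) is: 0011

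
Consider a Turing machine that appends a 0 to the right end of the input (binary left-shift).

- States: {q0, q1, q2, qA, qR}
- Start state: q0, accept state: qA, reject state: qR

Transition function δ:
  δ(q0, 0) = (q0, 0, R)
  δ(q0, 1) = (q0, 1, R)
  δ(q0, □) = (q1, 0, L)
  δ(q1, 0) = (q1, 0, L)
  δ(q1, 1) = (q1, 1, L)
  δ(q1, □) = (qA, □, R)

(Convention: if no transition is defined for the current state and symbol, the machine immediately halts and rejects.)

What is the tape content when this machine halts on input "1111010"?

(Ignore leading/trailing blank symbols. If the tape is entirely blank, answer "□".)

Execution trace:
Initial: [q0]1111010
Step 1: δ(q0, 1) = (q0, 1, R) → 1[q0]111010
Step 2: δ(q0, 1) = (q0, 1, R) → 11[q0]11010
Step 3: δ(q0, 1) = (q0, 1, R) → 111[q0]1010
Step 4: δ(q0, 1) = (q0, 1, R) → 1111[q0]010
Step 5: δ(q0, 0) = (q0, 0, R) → 11110[q0]10
Step 6: δ(q0, 1) = (q0, 1, R) → 111101[q0]0
Step 7: δ(q0, 0) = (q0, 0, R) → 1111010[q0]□
Step 8: δ(q0, □) = (q1, 0, L) → 111101[q1]00
Step 9: δ(q1, 0) = (q1, 0, L) → 11110[q1]100
Step 10: δ(q1, 1) = (q1, 1, L) → 1111[q1]0100
Step 11: δ(q1, 0) = (q1, 0, L) → 111[q1]10100
Step 12: δ(q1, 1) = (q1, 1, L) → 11[q1]110100
Step 13: δ(q1, 1) = (q1, 1, L) → 1[q1]1110100
Step 14: δ(q1, 1) = (q1, 1, L) → [q1]11110100
Step 15: δ(q1, 1) = (q1, 1, L) → [q1]□11110100
Step 16: δ(q1, □) = (qA, □, R) → □[qA]11110100

The machine reaches the accept state qA and halts.

Final tape (ignoring leading/trailing blanks): 11110100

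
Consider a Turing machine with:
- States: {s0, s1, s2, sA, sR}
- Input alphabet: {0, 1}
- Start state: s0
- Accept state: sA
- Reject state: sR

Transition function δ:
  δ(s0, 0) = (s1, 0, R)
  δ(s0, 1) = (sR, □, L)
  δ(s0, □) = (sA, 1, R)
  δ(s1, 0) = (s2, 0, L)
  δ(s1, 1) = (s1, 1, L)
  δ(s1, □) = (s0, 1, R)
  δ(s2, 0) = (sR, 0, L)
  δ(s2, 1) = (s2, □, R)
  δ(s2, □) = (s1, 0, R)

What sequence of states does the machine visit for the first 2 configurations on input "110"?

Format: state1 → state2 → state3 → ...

Execution trace:
Initial: [s0]110
Step 1: δ(s0, 1) = (sR, □, L) → [sR]□□10

The machine reaches the reject state sR and halts.

State sequence: s0 → sR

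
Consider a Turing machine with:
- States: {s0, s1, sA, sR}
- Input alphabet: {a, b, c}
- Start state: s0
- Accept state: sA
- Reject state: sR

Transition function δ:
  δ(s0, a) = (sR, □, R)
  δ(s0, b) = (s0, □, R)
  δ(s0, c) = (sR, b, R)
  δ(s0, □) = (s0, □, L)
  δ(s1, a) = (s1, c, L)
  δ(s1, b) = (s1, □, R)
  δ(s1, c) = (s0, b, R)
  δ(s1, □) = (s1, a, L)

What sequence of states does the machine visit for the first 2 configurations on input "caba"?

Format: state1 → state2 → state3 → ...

Execution trace:
Initial: [s0]caba
Step 1: δ(s0, c) = (sR, b, R) → b[sR]aba

The machine reaches the reject state sR and halts.

State sequence: s0 → sR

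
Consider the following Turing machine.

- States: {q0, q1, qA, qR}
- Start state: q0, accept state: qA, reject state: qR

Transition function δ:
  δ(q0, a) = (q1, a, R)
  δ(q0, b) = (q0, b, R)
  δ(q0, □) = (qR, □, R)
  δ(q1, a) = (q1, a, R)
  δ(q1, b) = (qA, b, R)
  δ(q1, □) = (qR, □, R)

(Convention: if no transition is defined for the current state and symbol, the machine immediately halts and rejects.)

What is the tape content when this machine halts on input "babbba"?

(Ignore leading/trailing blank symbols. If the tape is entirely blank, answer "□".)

Execution trace:
Initial: [q0]babbba
Step 1: δ(q0, b) = (q0, b, R) → b[q0]abbba
Step 2: δ(q0, a) = (q1, a, R) → ba[q1]bbba
Step 3: δ(q1, b) = (qA, b, R) → bab[qA]bba

The machine reaches the accept state qA and halts.

Final tape (ignoring leading/trailing blanks): babbba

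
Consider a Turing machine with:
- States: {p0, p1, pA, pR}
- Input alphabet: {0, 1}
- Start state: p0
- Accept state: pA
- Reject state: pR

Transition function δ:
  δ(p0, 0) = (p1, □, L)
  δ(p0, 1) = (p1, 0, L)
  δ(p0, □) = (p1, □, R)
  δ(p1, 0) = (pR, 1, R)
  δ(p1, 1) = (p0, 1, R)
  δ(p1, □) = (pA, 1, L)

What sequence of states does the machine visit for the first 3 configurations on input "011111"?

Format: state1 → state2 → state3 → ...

Execution trace:
Initial: [p0]011111
Step 1: δ(p0, 0) = (p1, □, L) → [p1]□□11111
Step 2: δ(p1, □) = (pA, 1, L) → [pA]□1□11111

The machine reaches the accept state pA and halts.

State sequence: p0 → p1 → pA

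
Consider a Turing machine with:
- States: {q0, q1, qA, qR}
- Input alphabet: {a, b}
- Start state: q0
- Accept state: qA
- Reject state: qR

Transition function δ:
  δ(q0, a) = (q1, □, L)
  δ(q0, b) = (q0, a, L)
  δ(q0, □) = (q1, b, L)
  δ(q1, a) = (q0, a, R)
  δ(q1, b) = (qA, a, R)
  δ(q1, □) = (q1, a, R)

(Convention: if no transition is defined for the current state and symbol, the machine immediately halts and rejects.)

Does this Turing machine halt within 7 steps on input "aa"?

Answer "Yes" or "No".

Execution trace:
Initial: [q0]aa
Step 1: δ(q0, a) = (q1, □, L) → [q1]□□a
Step 2: δ(q1, □) = (q1, a, R) → a[q1]□a
Step 3: δ(q1, □) = (q1, a, R) → aa[q1]a
Step 4: δ(q1, a) = (q0, a, R) → aaa[q0]□
Step 5: δ(q0, □) = (q1, b, L) → aa[q1]ab
Step 6: δ(q1, a) = (q0, a, R) → aaa[q0]b
Step 7: δ(q0, b) = (q0, a, L) → aa[q0]aa

The machine has not reached a halting state after 7 steps.
The machine did not halt within the 7-step bound.

Answer: No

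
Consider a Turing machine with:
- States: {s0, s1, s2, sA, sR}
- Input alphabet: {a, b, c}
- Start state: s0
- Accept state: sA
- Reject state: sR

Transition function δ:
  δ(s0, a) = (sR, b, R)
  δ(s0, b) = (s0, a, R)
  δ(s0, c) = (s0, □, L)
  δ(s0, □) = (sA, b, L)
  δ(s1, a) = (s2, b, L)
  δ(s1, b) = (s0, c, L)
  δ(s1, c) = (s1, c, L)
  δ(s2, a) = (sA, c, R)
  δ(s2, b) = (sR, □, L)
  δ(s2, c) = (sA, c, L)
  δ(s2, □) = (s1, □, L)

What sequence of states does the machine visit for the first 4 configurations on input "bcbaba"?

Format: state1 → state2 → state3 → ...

Execution trace:
Initial: [s0]bcbaba
Step 1: δ(s0, b) = (s0, a, R) → a[s0]cbaba
Step 2: δ(s0, c) = (s0, □, L) → [s0]a□baba
Step 3: δ(s0, a) = (sR, b, R) → b[sR]□baba

The machine reaches the reject state sR and halts.

State sequence: s0 → s0 → s0 → sR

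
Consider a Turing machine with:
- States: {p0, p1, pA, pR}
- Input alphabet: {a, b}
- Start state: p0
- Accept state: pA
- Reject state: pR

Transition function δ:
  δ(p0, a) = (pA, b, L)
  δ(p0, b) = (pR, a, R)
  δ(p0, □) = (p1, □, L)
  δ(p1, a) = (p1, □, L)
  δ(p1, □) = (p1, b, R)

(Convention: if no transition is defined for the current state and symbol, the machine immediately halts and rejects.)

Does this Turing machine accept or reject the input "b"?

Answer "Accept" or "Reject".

Execution trace:
Initial: [p0]b
Step 1: δ(p0, b) = (pR, a, R) → a[pR]□

The machine reaches the reject state pR and halts.

Answer: Reject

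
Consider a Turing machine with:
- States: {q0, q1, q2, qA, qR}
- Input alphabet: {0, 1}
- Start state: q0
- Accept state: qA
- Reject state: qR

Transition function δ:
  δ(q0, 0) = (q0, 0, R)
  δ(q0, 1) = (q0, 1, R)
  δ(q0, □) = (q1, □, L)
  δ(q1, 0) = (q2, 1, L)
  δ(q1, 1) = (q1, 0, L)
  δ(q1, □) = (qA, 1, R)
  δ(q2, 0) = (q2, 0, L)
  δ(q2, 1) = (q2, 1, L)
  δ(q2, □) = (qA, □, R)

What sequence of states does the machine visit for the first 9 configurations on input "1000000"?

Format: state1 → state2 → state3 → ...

Execution trace:
Initial: [q0]1000000
Step 1: δ(q0, 1) = (q0, 1, R) → 1[q0]000000
Step 2: δ(q0, 0) = (q0, 0, R) → 10[q0]00000
Step 3: δ(q0, 0) = (q0, 0, R) → 100[q0]0000
Step 4: δ(q0, 0) = (q0, 0, R) → 1000[q0]000
Step 5: δ(q0, 0) = (q0, 0, R) → 10000[q0]00
Step 6: δ(q0, 0) = (q0, 0, R) → 100000[q0]0
Step 7: δ(q0, 0) = (q0, 0, R) → 1000000[q0]□
Step 8: δ(q0, □) = (q1, □, L) → 100000[q1]0□

State sequence: q0 → q0 → q0 → q0 → q0 → q0 → q0 → q0 → q1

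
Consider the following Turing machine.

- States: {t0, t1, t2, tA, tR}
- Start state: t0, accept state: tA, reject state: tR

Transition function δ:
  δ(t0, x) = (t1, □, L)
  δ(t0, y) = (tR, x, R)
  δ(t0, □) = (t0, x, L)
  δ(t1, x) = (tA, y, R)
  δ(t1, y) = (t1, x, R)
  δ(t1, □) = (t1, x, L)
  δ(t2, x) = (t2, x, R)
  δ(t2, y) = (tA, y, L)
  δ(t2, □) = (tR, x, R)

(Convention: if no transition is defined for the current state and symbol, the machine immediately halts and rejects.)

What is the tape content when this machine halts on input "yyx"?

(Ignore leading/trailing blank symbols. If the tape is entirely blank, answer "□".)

Execution trace:
Initial: [t0]yyx
Step 1: δ(t0, y) = (tR, x, R) → x[tR]yx

The machine reaches the reject state tR and halts.

Final tape (ignoring leading/trailing blanks): xyx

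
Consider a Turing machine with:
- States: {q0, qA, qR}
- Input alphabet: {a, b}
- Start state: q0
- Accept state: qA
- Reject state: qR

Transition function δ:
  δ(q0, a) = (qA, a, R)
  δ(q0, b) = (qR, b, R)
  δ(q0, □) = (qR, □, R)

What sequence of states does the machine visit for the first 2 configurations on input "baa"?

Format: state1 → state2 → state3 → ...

Execution trace:
Initial: [q0]baa
Step 1: δ(q0, b) = (qR, b, R) → b[qR]aa

The machine reaches the reject state qR and halts.

State sequence: q0 → qR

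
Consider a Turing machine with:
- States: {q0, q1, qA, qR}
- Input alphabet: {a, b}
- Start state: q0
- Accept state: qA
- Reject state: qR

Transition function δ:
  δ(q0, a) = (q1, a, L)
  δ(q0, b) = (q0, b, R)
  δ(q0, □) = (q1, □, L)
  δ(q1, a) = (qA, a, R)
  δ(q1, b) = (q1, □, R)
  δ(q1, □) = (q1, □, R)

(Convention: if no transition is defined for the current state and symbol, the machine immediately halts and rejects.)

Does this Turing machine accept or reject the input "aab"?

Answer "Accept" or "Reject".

Execution trace:
Initial: [q0]aab
Step 1: δ(q0, a) = (q1, a, L) → [q1]□aab
Step 2: δ(q1, □) = (q1, □, R) → □[q1]aab
Step 3: δ(q1, a) = (qA, a, R) → □a[qA]ab

The machine reaches the accept state qA and halts.

Answer: Accept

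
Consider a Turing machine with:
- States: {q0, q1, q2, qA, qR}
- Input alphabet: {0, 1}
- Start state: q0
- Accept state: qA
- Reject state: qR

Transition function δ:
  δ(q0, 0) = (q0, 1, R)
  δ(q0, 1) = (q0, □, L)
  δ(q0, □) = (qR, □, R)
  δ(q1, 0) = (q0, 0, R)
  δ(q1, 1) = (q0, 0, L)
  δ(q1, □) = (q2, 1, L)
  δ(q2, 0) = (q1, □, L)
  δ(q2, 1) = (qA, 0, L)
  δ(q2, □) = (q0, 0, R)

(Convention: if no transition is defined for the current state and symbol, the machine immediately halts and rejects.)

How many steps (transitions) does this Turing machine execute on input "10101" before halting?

Execution trace:
Initial: [q0]10101
Step 1: δ(q0, 1) = (q0, □, L) → [q0]□□0101
Step 2: δ(q0, □) = (qR, □, R) → □[qR]□0101

The machine reaches the reject state qR and halts.

The machine executed 2 steps before halting.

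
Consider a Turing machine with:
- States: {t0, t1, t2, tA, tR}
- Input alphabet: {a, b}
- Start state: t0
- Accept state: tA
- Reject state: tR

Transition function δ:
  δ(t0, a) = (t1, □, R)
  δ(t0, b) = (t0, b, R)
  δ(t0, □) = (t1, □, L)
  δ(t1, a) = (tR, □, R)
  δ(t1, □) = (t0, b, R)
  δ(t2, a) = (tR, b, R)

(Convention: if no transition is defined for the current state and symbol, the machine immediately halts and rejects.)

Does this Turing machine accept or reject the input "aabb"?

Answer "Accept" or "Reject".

Execution trace:
Initial: [t0]aabb
Step 1: δ(t0, a) = (t1, □, R) → □[t1]abb
Step 2: δ(t1, a) = (tR, □, R) → □□[tR]bb

The machine reaches the reject state tR and halts.

Answer: Reject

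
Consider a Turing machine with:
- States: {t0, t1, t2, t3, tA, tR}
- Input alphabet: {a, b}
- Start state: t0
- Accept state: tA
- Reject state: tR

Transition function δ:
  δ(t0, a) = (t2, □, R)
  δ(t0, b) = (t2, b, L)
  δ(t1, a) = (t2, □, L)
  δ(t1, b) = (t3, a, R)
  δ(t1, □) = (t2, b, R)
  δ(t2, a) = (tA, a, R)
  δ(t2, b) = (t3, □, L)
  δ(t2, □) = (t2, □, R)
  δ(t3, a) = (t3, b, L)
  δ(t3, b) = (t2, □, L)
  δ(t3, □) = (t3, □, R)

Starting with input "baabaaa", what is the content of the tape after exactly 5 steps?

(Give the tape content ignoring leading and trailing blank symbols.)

Execution trace:
Initial: [t0]baabaaa
Step 1: δ(t0, b) = (t2, b, L) → [t2]□baabaaa
Step 2: δ(t2, □) = (t2, □, R) → □[t2]baabaaa
Step 3: δ(t2, b) = (t3, □, L) → [t3]□□aabaaa
Step 4: δ(t3, □) = (t3, □, R) → □[t3]□aabaaa
Step 5: δ(t3, □) = (t3, □, R) → □□[t3]aabaaa

After 5 steps, the tape (ignoring leading/trailing blanks) is: aabaaa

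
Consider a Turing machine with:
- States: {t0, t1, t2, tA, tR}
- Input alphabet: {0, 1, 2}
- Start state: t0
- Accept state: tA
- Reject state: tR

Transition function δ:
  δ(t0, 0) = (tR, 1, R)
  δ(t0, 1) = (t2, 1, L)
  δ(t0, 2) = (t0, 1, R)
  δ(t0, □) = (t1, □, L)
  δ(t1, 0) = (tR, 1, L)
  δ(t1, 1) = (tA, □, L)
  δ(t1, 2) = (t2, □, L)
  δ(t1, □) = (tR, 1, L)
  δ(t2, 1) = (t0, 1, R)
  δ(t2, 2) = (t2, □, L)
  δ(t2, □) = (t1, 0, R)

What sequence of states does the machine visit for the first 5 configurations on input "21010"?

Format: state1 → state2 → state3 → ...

Execution trace:
Initial: [t0]21010
Step 1: δ(t0, 2) = (t0, 1, R) → 1[t0]1010
Step 2: δ(t0, 1) = (t2, 1, L) → [t2]11010
Step 3: δ(t2, 1) = (t0, 1, R) → 1[t0]1010
Step 4: δ(t0, 1) = (t2, 1, L) → [t2]11010

State sequence: t0 → t0 → t2 → t0 → t2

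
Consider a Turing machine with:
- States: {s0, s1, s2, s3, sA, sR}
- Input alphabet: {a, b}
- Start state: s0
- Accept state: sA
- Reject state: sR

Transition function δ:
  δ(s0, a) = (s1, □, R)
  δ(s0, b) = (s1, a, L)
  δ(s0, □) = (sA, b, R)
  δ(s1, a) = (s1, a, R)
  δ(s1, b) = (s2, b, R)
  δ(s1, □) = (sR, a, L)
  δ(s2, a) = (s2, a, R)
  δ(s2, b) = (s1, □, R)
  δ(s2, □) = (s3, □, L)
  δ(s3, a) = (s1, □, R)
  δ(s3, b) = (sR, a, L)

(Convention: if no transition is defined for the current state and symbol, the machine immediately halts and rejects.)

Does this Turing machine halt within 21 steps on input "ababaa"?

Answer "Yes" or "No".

Execution trace:
Initial: [s0]ababaa
Step 1: δ(s0, a) = (s1, □, R) → □[s1]babaa
Step 2: δ(s1, b) = (s2, b, R) → □b[s2]abaa
Step 3: δ(s2, a) = (s2, a, R) → □ba[s2]baa
Step 4: δ(s2, b) = (s1, □, R) → □ba□[s1]aa
Step 5: δ(s1, a) = (s1, a, R) → □ba□a[s1]a
Step 6: δ(s1, a) = (s1, a, R) → □ba□aa[s1]□
Step 7: δ(s1, □) = (sR, a, L) → □ba□a[sR]aa

The machine reaches the reject state sR and halts.
The machine halted after 7 steps (within the 21-step bound).

Answer: Yes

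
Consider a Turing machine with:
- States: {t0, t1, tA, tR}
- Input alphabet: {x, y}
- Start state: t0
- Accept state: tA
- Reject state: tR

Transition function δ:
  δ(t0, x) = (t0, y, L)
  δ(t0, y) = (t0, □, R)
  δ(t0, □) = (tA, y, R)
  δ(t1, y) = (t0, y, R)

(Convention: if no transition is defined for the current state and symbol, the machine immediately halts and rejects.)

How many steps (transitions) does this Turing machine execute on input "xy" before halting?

Execution trace:
Initial: [t0]xy
Step 1: δ(t0, x) = (t0, y, L) → [t0]□yy
Step 2: δ(t0, □) = (tA, y, R) → y[tA]yy

The machine reaches the accept state tA and halts.

The machine executed 2 steps before halting.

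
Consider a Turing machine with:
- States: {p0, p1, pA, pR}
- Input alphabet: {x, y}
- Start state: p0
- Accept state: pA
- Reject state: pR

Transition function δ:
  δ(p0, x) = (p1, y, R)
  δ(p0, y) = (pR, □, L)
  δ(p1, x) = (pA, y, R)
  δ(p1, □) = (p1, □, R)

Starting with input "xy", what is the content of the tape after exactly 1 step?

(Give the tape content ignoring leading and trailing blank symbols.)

Execution trace:
Initial: [p0]xy
Step 1: δ(p0, x) = (p1, y, R) → y[p1]y

No transition is defined for δ(p1, y). By convention the machine halts and rejects.

After 1 step, the tape (ignoring leading/trailing blanks) is: yy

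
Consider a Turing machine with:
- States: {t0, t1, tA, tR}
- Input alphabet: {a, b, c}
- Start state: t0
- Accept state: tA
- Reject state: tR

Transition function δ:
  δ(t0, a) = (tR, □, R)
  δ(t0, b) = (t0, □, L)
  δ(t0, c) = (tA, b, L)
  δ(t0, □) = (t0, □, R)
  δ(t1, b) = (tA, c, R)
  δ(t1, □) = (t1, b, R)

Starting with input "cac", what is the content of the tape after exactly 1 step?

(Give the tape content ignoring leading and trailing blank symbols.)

Execution trace:
Initial: [t0]cac
Step 1: δ(t0, c) = (tA, b, L) → [tA]□bac

The machine reaches the accept state tA and halts.

After 1 step, the tape (ignoring leading/trailing blanks) is: bac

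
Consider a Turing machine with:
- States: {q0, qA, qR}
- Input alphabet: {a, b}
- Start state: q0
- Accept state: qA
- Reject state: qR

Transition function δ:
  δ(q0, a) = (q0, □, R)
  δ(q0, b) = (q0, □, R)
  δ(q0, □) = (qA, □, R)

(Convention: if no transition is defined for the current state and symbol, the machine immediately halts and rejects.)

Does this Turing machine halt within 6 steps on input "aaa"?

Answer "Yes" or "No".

Execution trace:
Initial: [q0]aaa
Step 1: δ(q0, a) = (q0, □, R) → □[q0]aa
Step 2: δ(q0, a) = (q0, □, R) → □□[q0]a
Step 3: δ(q0, a) = (q0, □, R) → □□□[q0]□
Step 4: δ(q0, □) = (qA, □, R) → □□□□[qA]□

The machine reaches the accept state qA and halts.
The machine halted after 4 steps (within the 6-step bound).

Answer: Yes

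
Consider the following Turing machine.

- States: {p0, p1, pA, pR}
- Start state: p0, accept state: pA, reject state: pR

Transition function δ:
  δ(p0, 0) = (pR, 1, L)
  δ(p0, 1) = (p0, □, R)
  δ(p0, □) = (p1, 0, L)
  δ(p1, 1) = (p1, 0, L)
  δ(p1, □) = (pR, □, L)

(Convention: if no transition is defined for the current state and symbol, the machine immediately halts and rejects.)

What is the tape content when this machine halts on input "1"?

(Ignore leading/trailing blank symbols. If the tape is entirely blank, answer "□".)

Execution trace:
Initial: [p0]1
Step 1: δ(p0, 1) = (p0, □, R) → □[p0]□
Step 2: δ(p0, □) = (p1, 0, L) → [p1]□0
Step 3: δ(p1, □) = (pR, □, L) → [pR]□□0

The machine reaches the reject state pR and halts.

Final tape (ignoring leading/trailing blanks): 0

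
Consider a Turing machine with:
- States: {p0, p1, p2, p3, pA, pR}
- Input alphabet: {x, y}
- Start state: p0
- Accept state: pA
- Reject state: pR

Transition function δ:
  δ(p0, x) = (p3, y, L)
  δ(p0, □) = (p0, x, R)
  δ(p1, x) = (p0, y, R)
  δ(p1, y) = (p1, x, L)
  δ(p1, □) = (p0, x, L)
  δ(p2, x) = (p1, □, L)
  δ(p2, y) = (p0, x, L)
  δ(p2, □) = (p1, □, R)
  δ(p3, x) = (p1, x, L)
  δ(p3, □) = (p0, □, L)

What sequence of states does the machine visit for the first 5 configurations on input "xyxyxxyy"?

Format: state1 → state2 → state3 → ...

Execution trace:
Initial: [p0]xyxyxxyy
Step 1: δ(p0, x) = (p3, y, L) → [p3]□yyxyxxyy
Step 2: δ(p3, □) = (p0, □, L) → [p0]□□yyxyxxyy
Step 3: δ(p0, □) = (p0, x, R) → x[p0]□yyxyxxyy
Step 4: δ(p0, □) = (p0, x, R) → xx[p0]yyxyxxyy

No transition is defined for δ(p0, y). By convention the machine halts and rejects.

State sequence: p0 → p3 → p0 → p0 → p0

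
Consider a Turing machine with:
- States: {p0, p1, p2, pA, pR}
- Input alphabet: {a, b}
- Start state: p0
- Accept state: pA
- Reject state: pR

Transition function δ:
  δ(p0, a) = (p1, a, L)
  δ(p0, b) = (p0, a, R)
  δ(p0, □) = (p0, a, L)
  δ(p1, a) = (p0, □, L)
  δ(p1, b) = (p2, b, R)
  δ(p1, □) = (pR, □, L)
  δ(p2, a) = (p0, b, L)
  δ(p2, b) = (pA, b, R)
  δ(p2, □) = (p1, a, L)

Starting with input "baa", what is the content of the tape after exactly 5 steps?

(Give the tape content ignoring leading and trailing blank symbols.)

Execution trace:
Initial: [p0]baa
Step 1: δ(p0, b) = (p0, a, R) → a[p0]aa
Step 2: δ(p0, a) = (p1, a, L) → [p1]aaa
Step 3: δ(p1, a) = (p0, □, L) → [p0]□□aa
Step 4: δ(p0, □) = (p0, a, L) → [p0]□a□aa
Step 5: δ(p0, □) = (p0, a, L) → [p0]□aa□aa

After 5 steps, the tape (ignoring leading/trailing blanks) is: aa□aa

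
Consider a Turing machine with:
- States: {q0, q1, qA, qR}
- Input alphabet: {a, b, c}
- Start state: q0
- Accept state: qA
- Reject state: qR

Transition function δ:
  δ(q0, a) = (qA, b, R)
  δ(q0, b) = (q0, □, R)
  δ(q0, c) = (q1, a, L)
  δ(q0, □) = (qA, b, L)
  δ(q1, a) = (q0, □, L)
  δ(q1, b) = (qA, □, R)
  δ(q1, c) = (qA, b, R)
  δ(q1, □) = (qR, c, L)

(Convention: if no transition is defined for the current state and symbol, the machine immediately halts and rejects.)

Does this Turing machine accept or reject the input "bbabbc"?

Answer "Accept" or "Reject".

Execution trace:
Initial: [q0]bbabbc
Step 1: δ(q0, b) = (q0, □, R) → □[q0]babbc
Step 2: δ(q0, b) = (q0, □, R) → □□[q0]abbc
Step 3: δ(q0, a) = (qA, b, R) → □□b[qA]bbc

The machine reaches the accept state qA and halts.

Answer: Accept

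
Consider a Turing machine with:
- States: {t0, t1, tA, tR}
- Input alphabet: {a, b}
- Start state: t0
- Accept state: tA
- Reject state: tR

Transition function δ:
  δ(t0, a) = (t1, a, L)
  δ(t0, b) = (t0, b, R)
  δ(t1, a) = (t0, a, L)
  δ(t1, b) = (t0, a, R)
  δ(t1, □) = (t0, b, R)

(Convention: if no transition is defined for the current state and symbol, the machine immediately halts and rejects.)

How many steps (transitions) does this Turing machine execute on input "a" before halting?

Execution trace:
Initial: [t0]a
Step 1: δ(t0, a) = (t1, a, L) → [t1]□a
Step 2: δ(t1, □) = (t0, b, R) → b[t0]a
Step 3: δ(t0, a) = (t1, a, L) → [t1]ba
Step 4: δ(t1, b) = (t0, a, R) → a[t0]a
Step 5: δ(t0, a) = (t1, a, L) → [t1]aa
Step 6: δ(t1, a) = (t0, a, L) → [t0]□aa

No transition is defined for δ(t0, □). By convention the machine halts and rejects.

The machine executed 6 steps before halting.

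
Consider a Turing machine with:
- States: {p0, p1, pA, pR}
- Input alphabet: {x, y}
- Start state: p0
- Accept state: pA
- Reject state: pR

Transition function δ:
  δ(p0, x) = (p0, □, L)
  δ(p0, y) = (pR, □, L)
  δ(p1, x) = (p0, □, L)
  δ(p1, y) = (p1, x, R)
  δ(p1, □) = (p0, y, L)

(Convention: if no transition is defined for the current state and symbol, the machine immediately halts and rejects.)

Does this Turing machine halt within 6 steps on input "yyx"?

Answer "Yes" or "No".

Execution trace:
Initial: [p0]yyx
Step 1: δ(p0, y) = (pR, □, L) → [pR]□□yx

The machine reaches the reject state pR and halts.
The machine halted after 1 step (within the 6-step bound).

Answer: Yes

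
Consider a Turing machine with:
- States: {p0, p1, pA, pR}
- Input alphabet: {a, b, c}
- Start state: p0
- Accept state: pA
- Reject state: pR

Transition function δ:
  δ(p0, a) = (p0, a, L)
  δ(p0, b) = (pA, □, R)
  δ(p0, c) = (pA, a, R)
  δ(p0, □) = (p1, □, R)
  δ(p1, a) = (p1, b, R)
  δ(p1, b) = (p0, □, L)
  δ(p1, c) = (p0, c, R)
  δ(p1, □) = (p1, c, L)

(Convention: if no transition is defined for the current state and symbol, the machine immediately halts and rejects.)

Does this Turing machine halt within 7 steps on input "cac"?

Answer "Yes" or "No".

Execution trace:
Initial: [p0]cac
Step 1: δ(p0, c) = (pA, a, R) → a[pA]ac

The machine reaches the accept state pA and halts.
The machine halted after 1 step (within the 7-step bound).

Answer: Yes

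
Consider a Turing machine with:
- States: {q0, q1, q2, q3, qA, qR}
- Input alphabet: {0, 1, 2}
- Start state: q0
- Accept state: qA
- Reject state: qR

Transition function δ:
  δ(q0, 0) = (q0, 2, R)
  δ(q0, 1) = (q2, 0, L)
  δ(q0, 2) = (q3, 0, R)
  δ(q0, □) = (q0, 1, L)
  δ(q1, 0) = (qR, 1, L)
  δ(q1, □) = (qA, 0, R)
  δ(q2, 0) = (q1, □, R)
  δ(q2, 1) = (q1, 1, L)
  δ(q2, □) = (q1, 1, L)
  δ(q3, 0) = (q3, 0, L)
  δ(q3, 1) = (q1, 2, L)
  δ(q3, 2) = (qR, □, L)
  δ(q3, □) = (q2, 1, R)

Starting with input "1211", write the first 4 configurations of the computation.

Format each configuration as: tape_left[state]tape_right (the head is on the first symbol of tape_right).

Transitions applied:
Step 1: δ(q0, 1) = (q2, 0, L)
Step 2: δ(q2, □) = (q1, 1, L)
Step 3: δ(q1, □) = (qA, 0, R)

The first 4 configurations are:
[q0]1211 ⊢ [q2]□0211 ⊢ [q1]□10211 ⊢ 0[qA]10211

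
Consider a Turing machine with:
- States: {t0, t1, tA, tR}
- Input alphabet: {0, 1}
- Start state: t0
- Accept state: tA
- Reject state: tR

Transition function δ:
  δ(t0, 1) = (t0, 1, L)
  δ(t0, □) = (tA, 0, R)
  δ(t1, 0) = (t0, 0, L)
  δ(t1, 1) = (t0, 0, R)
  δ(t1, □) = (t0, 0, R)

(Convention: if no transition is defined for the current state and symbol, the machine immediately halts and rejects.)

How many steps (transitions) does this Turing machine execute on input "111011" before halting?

Execution trace:
Initial: [t0]111011
Step 1: δ(t0, 1) = (t0, 1, L) → [t0]□111011
Step 2: δ(t0, □) = (tA, 0, R) → 0[tA]111011

The machine reaches the accept state tA and halts.

The machine executed 2 steps before halting.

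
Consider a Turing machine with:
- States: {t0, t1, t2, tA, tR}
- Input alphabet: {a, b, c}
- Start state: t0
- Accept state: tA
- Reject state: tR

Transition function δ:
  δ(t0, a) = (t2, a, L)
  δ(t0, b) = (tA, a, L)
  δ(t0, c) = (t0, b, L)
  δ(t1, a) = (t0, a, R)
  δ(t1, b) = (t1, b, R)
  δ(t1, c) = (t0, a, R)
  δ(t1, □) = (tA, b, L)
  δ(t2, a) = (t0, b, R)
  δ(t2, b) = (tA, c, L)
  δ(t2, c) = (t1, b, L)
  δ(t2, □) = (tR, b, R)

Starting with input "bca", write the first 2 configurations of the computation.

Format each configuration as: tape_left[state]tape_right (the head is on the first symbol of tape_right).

Transitions applied:
Step 1: δ(t0, b) = (tA, a, L)

The first 2 configurations are:
[t0]bca ⊢ [tA]□aca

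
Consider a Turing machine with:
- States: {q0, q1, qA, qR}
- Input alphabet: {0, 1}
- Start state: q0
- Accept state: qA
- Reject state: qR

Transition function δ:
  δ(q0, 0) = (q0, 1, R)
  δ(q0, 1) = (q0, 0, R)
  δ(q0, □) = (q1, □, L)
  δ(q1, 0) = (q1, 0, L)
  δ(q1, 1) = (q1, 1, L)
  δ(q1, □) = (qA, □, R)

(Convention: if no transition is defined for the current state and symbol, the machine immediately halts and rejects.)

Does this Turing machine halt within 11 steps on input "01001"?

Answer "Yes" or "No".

Execution trace:
Initial: [q0]01001
Step 1: δ(q0, 0) = (q0, 1, R) → 1[q0]1001
Step 2: δ(q0, 1) = (q0, 0, R) → 10[q0]001
Step 3: δ(q0, 0) = (q0, 1, R) → 101[q0]01
Step 4: δ(q0, 0) = (q0, 1, R) → 1011[q0]1
Step 5: δ(q0, 1) = (q0, 0, R) → 10110[q0]□
Step 6: δ(q0, □) = (q1, □, L) → 1011[q1]0□
Step 7: δ(q1, 0) = (q1, 0, L) → 101[q1]10□
Step 8: δ(q1, 1) = (q1, 1, L) → 10[q1]110□
Step 9: δ(q1, 1) = (q1, 1, L) → 1[q1]0110□
Step 10: δ(q1, 0) = (q1, 0, L) → [q1]10110□
Step 11: δ(q1, 1) = (q1, 1, L) → [q1]□10110□

The machine has not reached a halting state after 11 steps.
The machine did not halt within the 11-step bound.

Answer: No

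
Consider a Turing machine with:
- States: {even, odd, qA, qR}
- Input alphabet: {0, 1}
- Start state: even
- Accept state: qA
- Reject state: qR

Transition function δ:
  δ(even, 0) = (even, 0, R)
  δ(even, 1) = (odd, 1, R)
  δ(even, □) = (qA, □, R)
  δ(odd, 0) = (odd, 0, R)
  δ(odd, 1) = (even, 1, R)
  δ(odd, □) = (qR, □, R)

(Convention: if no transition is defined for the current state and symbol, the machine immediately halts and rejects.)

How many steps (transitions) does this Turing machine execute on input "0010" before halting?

Execution trace:
Initial: [even]0010
Step 1: δ(even, 0) = (even, 0, R) → 0[even]010
Step 2: δ(even, 0) = (even, 0, R) → 00[even]10
Step 3: δ(even, 1) = (odd, 1, R) → 001[odd]0
Step 4: δ(odd, 0) = (odd, 0, R) → 0010[odd]□
Step 5: δ(odd, □) = (qR, □, R) → 0010□[qR]□

The machine reaches the reject state qR and halts.

The machine executed 5 steps before halting.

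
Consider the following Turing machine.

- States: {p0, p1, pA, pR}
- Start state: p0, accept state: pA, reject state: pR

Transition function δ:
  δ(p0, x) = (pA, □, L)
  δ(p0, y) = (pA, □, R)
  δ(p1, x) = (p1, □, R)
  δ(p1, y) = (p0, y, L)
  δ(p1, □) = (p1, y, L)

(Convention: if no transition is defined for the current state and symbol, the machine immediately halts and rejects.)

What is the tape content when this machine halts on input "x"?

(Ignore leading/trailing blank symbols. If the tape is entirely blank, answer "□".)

Execution trace:
Initial: [p0]x
Step 1: δ(p0, x) = (pA, □, L) → [pA]□□

The machine reaches the accept state pA and halts.

Final tape (ignoring leading/trailing blanks): □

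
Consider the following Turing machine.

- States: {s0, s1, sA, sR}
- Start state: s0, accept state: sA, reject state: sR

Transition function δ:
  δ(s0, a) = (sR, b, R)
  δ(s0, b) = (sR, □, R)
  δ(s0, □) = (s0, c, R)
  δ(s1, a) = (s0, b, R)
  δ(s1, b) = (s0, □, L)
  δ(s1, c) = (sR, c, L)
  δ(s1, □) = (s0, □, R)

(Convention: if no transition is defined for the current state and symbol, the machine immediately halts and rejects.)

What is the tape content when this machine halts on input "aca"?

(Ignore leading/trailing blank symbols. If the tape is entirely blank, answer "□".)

Execution trace:
Initial: [s0]aca
Step 1: δ(s0, a) = (sR, b, R) → b[sR]ca

The machine reaches the reject state sR and halts.

Final tape (ignoring leading/trailing blanks): bca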